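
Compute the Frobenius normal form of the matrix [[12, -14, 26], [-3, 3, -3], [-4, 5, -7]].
R = [[0, 0, -24], [1, 0, -8], [0, 1, 8]]

The invariant factors of A (the non-unit diagonal entries of the Smith normal form of xI - A over ℚ[x]) are (x - 6)(x^2 - 2x - 4), each dividing the next. The characteristic polynomial is their product, (x - 6)(x^2 - 2x - 4).

The rational canonical form is the block-diagonal matrix of companion matrices C(f_i):
R = [[0, 0, -24], [1, 0, -8], [0, 1, 8]].

Note the characteristic polynomial does not split into linear factors over ℚ, so A has no Jordan form over ℚ; the rational canonical form exists over any field.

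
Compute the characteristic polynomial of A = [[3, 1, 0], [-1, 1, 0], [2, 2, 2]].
χ_A(x) = (x - 2)^3

xI - A = [[x - 3, -1, 0], [1, x - 1, 0], [-2, -2, x - 2]].

Expanding det(xI - A) along the first row:
det(xI - A) = + (x - 3)·det([[x - 1, 0], [-2, x - 2]]) - (-1)·det([[1, 0], [-2, x - 2]]) + (0)·det([[1, x - 1], [-2, -2]]).

Evaluating gives χ_A(x) = x^3 - 6x^2 + 12x - 8 = (x - 2)^3.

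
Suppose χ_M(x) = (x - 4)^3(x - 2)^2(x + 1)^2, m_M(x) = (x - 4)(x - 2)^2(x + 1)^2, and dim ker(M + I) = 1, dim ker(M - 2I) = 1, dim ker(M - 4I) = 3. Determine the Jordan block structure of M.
λ = -1: algebraic multiplicity 2 (exponent in χ_M), largest block size 2 (exponent in m_M), 1 block (geometric multiplicity). This forces block sizes [2].
λ = 2: algebraic multiplicity 2 (exponent in χ_M), largest block size 2 (exponent in m_M), 1 block (geometric multiplicity). This forces block sizes [2].
λ = 4: algebraic multiplicity 3 (exponent in χ_M), largest block size 1 (exponent in m_M), 3 blocks (geometric multiplicity). These force block sizes [1, 1, 1].

Jordan blocks: (-1, 2), (2, 2), (4, 1), (4, 1), (4, 1)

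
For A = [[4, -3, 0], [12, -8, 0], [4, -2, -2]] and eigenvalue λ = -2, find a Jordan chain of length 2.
v_1 = [[4, 9, 1]]^T, v_2 = [[-3, -6, -2]]^T

We seek v_1 ∈ ker((A + 2I)^2) \ ker(A + 2I), then set v_{i+1} = (A + 2I) v_i.

One such chain is v_1 = [[4, 9, 1]]^T, v_2 = [[-3, -6, -2]]^T. Check: (A + 2I) v_2 = [[0, 0, 0]]^T = 0.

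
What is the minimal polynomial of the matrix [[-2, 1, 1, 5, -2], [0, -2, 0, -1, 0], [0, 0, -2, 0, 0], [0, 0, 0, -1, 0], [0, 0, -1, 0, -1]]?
The characteristic polynomial factors as (x + 1)^2(x + 2)^3. The minimal polynomial is ∏(x - λ)^{k_λ} where k_λ is the size of the largest Jordan block at λ.

For λ = -2: rank(A + 2I) = 3, and the largest Jordan block has size 2 (the smallest k with rank((A + 2I)^k) = rank((A + 2I)^(k+1))).
For λ = -1: rank(A + I) = 3, and the largest Jordan block has size 1 (the smallest k with rank((A + I)^k) = rank((A + I)^(k+1))).

So m_A(x) = (x + 1)(x + 2)^2.

m_A(x) = (x + 1)(x + 2)^2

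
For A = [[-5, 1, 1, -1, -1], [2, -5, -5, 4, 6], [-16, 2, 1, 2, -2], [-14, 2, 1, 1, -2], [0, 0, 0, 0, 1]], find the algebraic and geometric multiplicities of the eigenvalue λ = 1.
The characteristic polynomial is (x - 1)^3(x + 5)^2, so the factor x - 1 appears with exponent 3: the algebraic multiplicity is 3.

rank(A - I) = 3, so the eigenspace has dimension 5 - 3 = 2: the geometric multiplicity is 2.

Since 2 < 3, A is not diagonalizable.

algebraic multiplicity 3, geometric multiplicity 2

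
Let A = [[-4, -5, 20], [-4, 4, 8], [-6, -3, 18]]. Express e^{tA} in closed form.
e^{tA} = [[(1 - 10*t)*e^{6*t}, -5*t*e^{6*t}, 20*t*e^{6*t}], [-4*t*e^{6*t}, (1 - 2*t)*e^{6*t}, 8*t*e^{6*t}], [-6*t*e^{6*t}, -3*t*e^{6*t}, (12*t + 1)*e^{6*t}]]

A has Jordan form J = [[6, 1, 0], [0, 6, 0], [0, 0, 6]] with A = PJP^{-1}, so e^{tA} = P e^{tJ} P^{-1}.

For a Jordan block J_k(λ), e^{tJ_k(λ)} = e^{λt} · (I + tN + t^2 N^2/2! + ... + t^{k-1} N^{k-1}/(k-1)!) where N is the nilpotent superdiagonal part.

Assembling the blocks and conjugating back gives the entries of e^{tA} as shown above.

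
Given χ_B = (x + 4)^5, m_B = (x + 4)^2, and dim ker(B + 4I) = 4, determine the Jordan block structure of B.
λ = -4: algebraic multiplicity 5 (exponent in χ_B), largest block size 2 (exponent in m_B), 4 blocks (geometric multiplicity). These force block sizes [2, 1, 1, 1].

Jordan blocks: (-4, 2), (-4, 1), (-4, 1), (-4, 1)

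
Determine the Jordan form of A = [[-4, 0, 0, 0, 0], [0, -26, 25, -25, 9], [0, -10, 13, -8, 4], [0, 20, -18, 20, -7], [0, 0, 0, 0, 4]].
J = [[-4, 0, 0, 0, 0], [0, -1, 0, 0, 0], [0, 0, 4, 1, 0], [0, 0, 0, 4, 1], [0, 0, 0, 0, 4]]

The characteristic polynomial is det(xI - A) = (x - 4)^3(x + 1)(x + 4), so the eigenvalues are -4 (algebraic multiplicity 1), -1 (algebraic multiplicity 1), 4 (algebraic multiplicity 3).

For λ = -4: algebraic multiplicity 1 gives one 1×1 block.

For λ = -1: algebraic multiplicity 1 gives one 1×1 block.

For λ = 4: rank(A - 4I) = 4, rank((A - 4I)^2) = 3, rank((A - 4I)^3) = 2. The eigenspace has dimension 5 - 4 = 1, so there is 1 Jordan block; the rank sequence gives block sizes [3].

Assembling the blocks gives the Jordan form J above.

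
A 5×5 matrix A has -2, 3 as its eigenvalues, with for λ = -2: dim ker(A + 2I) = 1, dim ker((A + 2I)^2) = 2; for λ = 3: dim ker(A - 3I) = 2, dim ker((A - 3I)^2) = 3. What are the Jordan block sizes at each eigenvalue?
Jordan blocks: (-2, 2), (3, 2), (3, 1)

λ = -2: successive nullity increments [1, 1] count blocks of size ≥ k; block sizes are [2].
λ = 3: successive nullity increments [2, 1] count blocks of size ≥ k; block sizes are [2, 1].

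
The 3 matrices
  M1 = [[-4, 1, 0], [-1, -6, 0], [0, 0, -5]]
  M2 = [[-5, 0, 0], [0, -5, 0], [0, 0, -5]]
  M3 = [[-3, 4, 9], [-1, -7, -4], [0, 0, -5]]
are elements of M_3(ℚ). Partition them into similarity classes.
3 classes: {M1}, {M2}, {M3}

Characteristic polynomials: χ_{M1} = (x + 5)^3, χ_{M2} = (x + 5)^3, χ_{M3} = (x + 5)^3.

{M1}: invariant factors x + 5, (x + 5)^2.

{M2}: invariant factors x + 5, x + 5, x + 5.

{M3}: invariant factors (x + 5)^3.

Matrices are similar if and only if their invariant-factor lists agree; the partition into similarity classes is {M1}, {M2}, {M3}.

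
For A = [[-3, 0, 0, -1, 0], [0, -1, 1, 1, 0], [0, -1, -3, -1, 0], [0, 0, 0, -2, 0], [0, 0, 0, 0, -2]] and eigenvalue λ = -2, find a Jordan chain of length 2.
We seek v_1 ∈ ker((A + 2I)^2) \ ker(A + 2I), then set v_{i+1} = (A + 2I) v_i.

One such chain is v_1 = [[1, 0, 2, -1, 2]]^T, v_2 = [[0, 1, -1, 0, 0]]^T. Check: (A + 2I) v_2 = [[0, 0, 0, 0, 0]]^T = 0.

v_1 = [[1, 0, 2, -1, 2]]^T, v_2 = [[0, 1, -1, 0, 0]]^T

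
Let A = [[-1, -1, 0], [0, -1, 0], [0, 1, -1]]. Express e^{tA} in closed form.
A has Jordan form J = [[-1, 1, 0], [0, -1, 0], [0, 0, -1]] with A = PJP^{-1}, so e^{tA} = P e^{tJ} P^{-1}.

For a Jordan block J_k(λ), e^{tJ_k(λ)} = e^{λt} · (I + tN + t^2 N^2/2! + ... + t^{k-1} N^{k-1}/(k-1)!) where N is the nilpotent superdiagonal part.

Assembling the blocks and conjugating back gives the entries of e^{tA} as shown above.

e^{tA} = [[e^{-t}, -t*e^{-t}, 0], [0, e^{-t}, 0], [0, t*e^{-t}, e^{-t}]]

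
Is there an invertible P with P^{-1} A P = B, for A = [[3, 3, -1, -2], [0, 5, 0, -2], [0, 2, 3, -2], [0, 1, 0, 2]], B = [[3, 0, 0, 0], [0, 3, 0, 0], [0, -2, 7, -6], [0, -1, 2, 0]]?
No.

Both have characteristic polynomial (x - 4)(x - 3)^3, but the minimal polynomial of A is (x - 4)(x - 3)^2 while the minimal polynomial of B is (x - 4)(x - 3). The minimal polynomial is a similarity invariant, so A and B are not similar.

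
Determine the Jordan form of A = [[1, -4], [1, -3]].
J = [[-1, 1], [0, -1]]

The characteristic polynomial is det(xI - A) = (x + 1)^2, so the eigenvalues are -1 (algebraic multiplicity 2).

For λ = -1: rank(A + I) = 1, rank((A + I)^2) = 0. The eigenspace has dimension 2 - 1 = 1, so there is 1 Jordan block; the rank sequence gives block sizes [2].

Assembling the blocks gives the Jordan form J above.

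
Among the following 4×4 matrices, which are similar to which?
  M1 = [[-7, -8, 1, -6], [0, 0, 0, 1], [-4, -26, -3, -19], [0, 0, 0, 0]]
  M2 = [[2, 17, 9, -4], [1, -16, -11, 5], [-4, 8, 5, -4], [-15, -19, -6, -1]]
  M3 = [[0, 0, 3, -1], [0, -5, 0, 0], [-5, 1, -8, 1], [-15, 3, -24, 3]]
1 class: {M1, M2, M3}

Characteristic polynomials: χ_{M1} = x^2(x + 5)^2, χ_{M2} = x^2(x + 5)^2, χ_{M3} = x^2(x + 5)^2.

{M1, M2, M3}: invariant factors x^2(x + 5)^2.

Matrices are similar if and only if their invariant-factor lists agree; the partition into similarity classes is {M1, M2, M3}.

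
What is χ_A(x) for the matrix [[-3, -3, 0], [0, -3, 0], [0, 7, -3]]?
xI - A = [[x + 3, 3, 0], [0, x + 3, 0], [0, -7, x + 3]].

Expanding det(xI - A) along the first row:
det(xI - A) = + (x + 3)·det([[x + 3, 0], [-7, x + 3]]) - (3)·det([[0, 0], [0, x + 3]]) + (0)·det([[0, x + 3], [0, -7]]).

Evaluating gives χ_A(x) = x^3 + 9x^2 + 27x + 27 = (x + 3)^3.

χ_A(x) = (x + 3)^3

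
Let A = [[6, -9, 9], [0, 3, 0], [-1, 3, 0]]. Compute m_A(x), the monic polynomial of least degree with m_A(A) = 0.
The characteristic polynomial factors as (x - 3)^3. The minimal polynomial is ∏(x - λ)^{k_λ} where k_λ is the size of the largest Jordan block at λ.

For λ = 3: rank(A - 3I) = 1, and the largest Jordan block has size 2 (the smallest k with rank((A - 3I)^k) = rank((A - 3I)^(k+1))).

So m_A(x) = (x - 3)^2.

m_A(x) = (x - 3)^2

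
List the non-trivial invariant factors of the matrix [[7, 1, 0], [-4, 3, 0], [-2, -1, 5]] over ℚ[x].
The Jordan structure of A has elementary divisors (x - 5)^2, (x - 5). Arranging the block sizes at each eigenvalue in decreasing order and taking row products gives the invariant factors.

Invariant factors (smallest first, each dividing the next): x - 5, (x - 5)^2.

Check: the last factor (x - 5)^2 is the minimal polynomial, and the product (x - 5)^3 is the characteristic polynomial.

x - 5, (x - 5)^2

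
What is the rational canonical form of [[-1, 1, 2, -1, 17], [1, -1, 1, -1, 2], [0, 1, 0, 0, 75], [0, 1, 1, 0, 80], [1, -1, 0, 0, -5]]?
R = [[0, 0, 0, 0, 0], [1, 0, 0, 0, 0], [0, 1, 0, 0, 75], [0, 0, 1, 0, 5], [0, 0, 0, 1, -7]]

The invariant factors of A (the non-unit diagonal entries of the Smith normal form of xI - A over ℚ[x]) are x^2(x - 3)(x + 5)^2, each dividing the next. The characteristic polynomial is their product, x^2(x - 3)(x + 5)^2.

The rational canonical form is the block-diagonal matrix of companion matrices C(f_i):
R = [[0, 0, 0, 0, 0], [1, 0, 0, 0, 0], [0, 1, 0, 0, 75], [0, 0, 1, 0, 5], [0, 0, 0, 1, -7]].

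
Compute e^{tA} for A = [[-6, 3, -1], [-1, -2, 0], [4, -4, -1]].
A has Jordan form J = [[-3, 1, 0], [0, -3, 1], [0, 0, -3]] with A = PJP^{-1}, so e^{tA} = P e^{tJ} P^{-1}.

For a Jordan block J_k(λ), e^{tJ_k(λ)} = e^{λt} · (I + tN + t^2 N^2/2! + ... + t^{k-1} N^{k-1}/(k-1)!) where N is the nilpotent superdiagonal part.

Assembling the blocks and conjugating back gives the entries of e^{tA} as shown above.

e^{tA} = [[(t^2 - 3*t + 1)*e^{-3*t}, t*(3 - t)*e^{-3*t}, t*(t - 2)*e^{-3*t}/2], [t*(t - 1)*e^{-3*t}, (-t^2 + t + 1)*e^{-3*t}, t^2*e^{-3*t}/2], [4*t*e^{-3*t}, -4*t*e^{-3*t}, (2*t + 1)*e^{-3*t}]]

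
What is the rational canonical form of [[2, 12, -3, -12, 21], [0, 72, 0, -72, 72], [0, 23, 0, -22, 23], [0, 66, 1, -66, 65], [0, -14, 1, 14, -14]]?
The invariant factors of A (the non-unit diagonal entries of the Smith normal form of xI - A over ℚ[x]) are x - 2, (x - 2)(x + 3)^2(x + 4), each dividing the next. The characteristic polynomial is their product, (x - 2)^2(x + 3)^2(x + 4).

The rational canonical form is the block-diagonal matrix of companion matrices C(f_i):
R = [[2, 0, 0, 0, 0], [0, 0, 0, 0, 72], [0, 1, 0, 0, 30], [0, 0, 1, 0, -13], [0, 0, 0, 1, -8]].

R = [[2, 0, 0, 0, 0], [0, 0, 0, 0, 72], [0, 1, 0, 0, 30], [0, 0, 1, 0, -13], [0, 0, 0, 1, -8]]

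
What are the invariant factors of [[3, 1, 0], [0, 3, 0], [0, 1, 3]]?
The Jordan structure of A has elementary divisors (x - 3)^2, (x - 3). Arranging the block sizes at each eigenvalue in decreasing order and taking row products gives the invariant factors.

Invariant factors (smallest first, each dividing the next): x - 3, (x - 3)^2.

Check: the last factor (x - 3)^2 is the minimal polynomial, and the product (x - 3)^3 is the characteristic polynomial.

x - 3, (x - 3)^2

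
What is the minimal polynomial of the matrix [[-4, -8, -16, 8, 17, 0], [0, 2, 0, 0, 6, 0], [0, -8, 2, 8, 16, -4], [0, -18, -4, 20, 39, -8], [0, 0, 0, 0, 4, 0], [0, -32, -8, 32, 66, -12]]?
The characteristic polynomial factors as (x - 4)^3(x - 2)^2(x + 4). The minimal polynomial is ∏(x - λ)^{k_λ} where k_λ is the size of the largest Jordan block at λ.

For λ = -4: rank(A + 4I) = 5, and the largest Jordan block has size 1 (the smallest k with rank((A + 4I)^k) = rank((A + 4I)^(k+1))).
For λ = 2: rank(A - 2I) = 4, and the largest Jordan block has size 1 (the smallest k with rank((A - 2I)^k) = rank((A - 2I)^(k+1))).
For λ = 4: rank(A - 4I) = 4, and the largest Jordan block has size 2 (the smallest k with rank((A - 4I)^k) = rank((A - 4I)^(k+1))).

So m_A(x) = (x - 4)^2(x - 2)(x + 4).

m_A(x) = (x - 4)^2(x - 2)(x + 4)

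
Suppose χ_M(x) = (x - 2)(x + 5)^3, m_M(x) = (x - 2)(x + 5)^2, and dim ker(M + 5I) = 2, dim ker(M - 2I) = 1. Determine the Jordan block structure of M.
λ = -5: algebraic multiplicity 3 (exponent in χ_M), largest block size 2 (exponent in m_M), 2 blocks (geometric multiplicity). These force block sizes [2, 1].
λ = 2: algebraic multiplicity 1 (exponent in χ_M), largest block size 1 (exponent in m_M), 1 block (geometric multiplicity). This forces block sizes [1].

Jordan blocks: (-5, 2), (-5, 1), (2, 1)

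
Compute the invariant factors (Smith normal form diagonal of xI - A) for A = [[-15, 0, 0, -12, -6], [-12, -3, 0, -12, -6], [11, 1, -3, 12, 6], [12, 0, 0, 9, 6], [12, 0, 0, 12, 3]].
The Jordan structure of A has elementary divisors (x + 3)^2, (x + 3), (x + 3), (x - 3). Arranging the block sizes at each eigenvalue in decreasing order and taking row products gives the invariant factors.

Invariant factors (smallest first, each dividing the next): x + 3, x + 3, (x - 3)(x + 3)^2.

Check: the last factor (x - 3)(x + 3)^2 is the minimal polynomial, and the product (x - 3)(x + 3)^4 is the characteristic polynomial.

x + 3, x + 3, (x - 3)(x + 3)^2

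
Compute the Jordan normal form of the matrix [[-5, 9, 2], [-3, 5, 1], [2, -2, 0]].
J = [[0, 1, 0], [0, 0, 1], [0, 0, 0]]

The characteristic polynomial is det(xI - A) = x^3, so the eigenvalues are 0 (algebraic multiplicity 3).

For λ = 0: rank(A) = 2, rank(A^2) = 1, rank(A^3) = 0. The eigenspace has dimension 3 - 2 = 1, so there is 1 Jordan block; the rank sequence gives block sizes [3].

Assembling the blocks gives the Jordan form J above.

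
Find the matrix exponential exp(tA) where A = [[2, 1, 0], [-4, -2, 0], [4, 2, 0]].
A has Jordan form J = [[0, 1, 0], [0, 0, 0], [0, 0, 0]] with A = PJP^{-1}, so e^{tA} = P e^{tJ} P^{-1}.

For a Jordan block J_k(λ), e^{tJ_k(λ)} = e^{λt} · (I + tN + t^2 N^2/2! + ... + t^{k-1} N^{k-1}/(k-1)!) where N is the nilpotent superdiagonal part.

Assembling the blocks and conjugating back gives the entries of e^{tA} as shown above.

e^{tA} = [[2*t + 1, t, 0], [-4*t, 1 - 2*t, 0], [4*t, 2*t, 1]]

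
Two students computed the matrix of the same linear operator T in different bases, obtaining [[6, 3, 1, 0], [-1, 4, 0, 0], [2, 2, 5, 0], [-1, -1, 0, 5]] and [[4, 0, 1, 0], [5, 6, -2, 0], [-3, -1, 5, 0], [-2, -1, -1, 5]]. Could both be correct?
Yes.

Two matrices over a field are similar if and only if they have the same invariant factors.

Both A and B have characteristic polynomial (x - 5)^4 and minimal polynomial (x - 5)^3. Computing further, both have invariant factors x - 5, (x - 5)^3. Hence A and B are similar.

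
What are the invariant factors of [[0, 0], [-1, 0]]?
The Jordan structure of A has elementary divisors x^2. Arranging the block sizes at each eigenvalue in decreasing order and taking row products gives the invariant factors.

Invariant factors (smallest first, each dividing the next): x^2.

Check: the last factor x^2 is the minimal polynomial, and the product x^2 is the characteristic polynomial.

x^2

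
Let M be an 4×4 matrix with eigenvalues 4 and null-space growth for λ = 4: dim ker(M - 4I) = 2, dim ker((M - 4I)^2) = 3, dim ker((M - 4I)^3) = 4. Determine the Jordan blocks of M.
Jordan blocks: (4, 3), (4, 1)

λ = 4: successive nullity increments [2, 1, 1] count blocks of size ≥ k; block sizes are [3, 1].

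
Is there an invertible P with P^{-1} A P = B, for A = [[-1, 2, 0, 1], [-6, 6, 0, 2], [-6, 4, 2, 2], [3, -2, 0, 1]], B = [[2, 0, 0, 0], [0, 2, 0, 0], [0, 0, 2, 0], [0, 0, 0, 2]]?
Both have characteristic polynomial (x - 2)^4, but the minimal polynomial of A is (x - 2)^2 while the minimal polynomial of B is x - 2. The minimal polynomial is a similarity invariant, so A and B are not similar.

No.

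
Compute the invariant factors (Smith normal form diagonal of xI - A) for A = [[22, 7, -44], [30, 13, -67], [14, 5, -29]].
The Jordan structure of A has elementary divisors (x - 2)^3. Arranging the block sizes at each eigenvalue in decreasing order and taking row products gives the invariant factors.

Invariant factors (smallest first, each dividing the next): (x - 2)^3.

Check: the last factor (x - 2)^3 is the minimal polynomial, and the product (x - 2)^3 is the characteristic polynomial.

(x - 2)^3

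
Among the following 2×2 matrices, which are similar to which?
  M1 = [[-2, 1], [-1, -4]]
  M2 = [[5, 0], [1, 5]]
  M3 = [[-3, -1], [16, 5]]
3 classes: {M1}, {M2}, {M3}

Characteristic polynomials: χ_{M1} = (x + 3)^2, χ_{M2} = (x - 5)^2, χ_{M3} = (x - 1)^2.

{M1}: invariant factors (x + 3)^2.

{M2}: invariant factors (x - 5)^2.

{M3}: invariant factors (x - 1)^2.

Matrices are similar if and only if their invariant-factor lists agree; the partition into similarity classes is {M1}, {M2}, {M3}.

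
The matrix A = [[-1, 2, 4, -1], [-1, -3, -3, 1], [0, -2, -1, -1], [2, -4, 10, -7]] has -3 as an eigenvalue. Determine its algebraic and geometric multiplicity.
algebraic multiplicity 4, geometric multiplicity 2

The characteristic polynomial is (x + 3)^4, so the factor x + 3 appears with exponent 4: the algebraic multiplicity is 4.

rank(A + 3I) = 2, so the eigenspace has dimension 4 - 2 = 2: the geometric multiplicity is 2.

Since 2 < 4, A is not diagonalizable.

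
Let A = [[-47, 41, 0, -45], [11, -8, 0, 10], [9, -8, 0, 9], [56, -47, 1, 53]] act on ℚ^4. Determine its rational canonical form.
R = [[0, 0, 0, -25], [1, 0, 0, 10], [0, 1, 0, 9], [0, 0, 1, -2]]

The invariant factors of A (the non-unit diagonal entries of the Smith normal form of xI - A over ℚ[x]) are (x^2 + x - 5)^2, each dividing the next. The characteristic polynomial is their product, (x^2 + x - 5)^2.

The rational canonical form is the block-diagonal matrix of companion matrices C(f_i):
R = [[0, 0, 0, -25], [1, 0, 0, 10], [0, 1, 0, 9], [0, 0, 1, -2]].

Note the characteristic polynomial does not split into linear factors over ℚ, so A has no Jordan form over ℚ; the rational canonical form exists over any field.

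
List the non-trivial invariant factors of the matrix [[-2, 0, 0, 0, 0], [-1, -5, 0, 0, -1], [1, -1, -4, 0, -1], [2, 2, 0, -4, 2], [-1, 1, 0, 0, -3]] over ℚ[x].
x + 4, x + 4, (x + 2)(x + 4)^2

The Jordan structure of A has elementary divisors (x + 4)^2, (x + 4), (x + 4), (x + 2). Arranging the block sizes at each eigenvalue in decreasing order and taking row products gives the invariant factors.

Invariant factors (smallest first, each dividing the next): x + 4, x + 4, (x + 2)(x + 4)^2.

Check: the last factor (x + 2)(x + 4)^2 is the minimal polynomial, and the product (x + 2)(x + 4)^4 is the characteristic polynomial.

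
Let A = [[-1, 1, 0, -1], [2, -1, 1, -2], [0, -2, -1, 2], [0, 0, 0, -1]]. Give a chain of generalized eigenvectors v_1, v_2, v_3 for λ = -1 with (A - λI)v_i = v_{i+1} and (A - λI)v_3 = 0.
v_1 = [[-1, 0, 3, 0]]^T, v_2 = [[0, 1, 0, 0]]^T, v_3 = [[1, 0, -2, 0]]^T

We seek v_1 ∈ ker((A + I)^3) \ ker((A + I)^2), then set v_{i+1} = (A + I) v_i.

One such chain is v_1 = [[-1, 0, 3, 0]]^T, v_2 = [[0, 1, 0, 0]]^T, v_3 = [[1, 0, -2, 0]]^T. Check: (A + I) v_3 = [[0, 0, 0, 0]]^T = 0.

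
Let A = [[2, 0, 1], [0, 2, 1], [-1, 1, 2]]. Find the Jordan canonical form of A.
The characteristic polynomial is det(xI - A) = (x - 2)^3, so the eigenvalues are 2 (algebraic multiplicity 3).

For λ = 2: rank(A - 2I) = 2, rank((A - 2I)^2) = 1, rank((A - 2I)^3) = 0. The eigenspace has dimension 3 - 2 = 1, so there is 1 Jordan block; the rank sequence gives block sizes [3].

Assembling the blocks gives the Jordan form J above.

J = [[2, 1, 0], [0, 2, 1], [0, 0, 2]]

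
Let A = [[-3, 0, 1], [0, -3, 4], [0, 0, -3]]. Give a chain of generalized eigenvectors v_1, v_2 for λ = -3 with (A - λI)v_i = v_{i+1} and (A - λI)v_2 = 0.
v_1 = [[0, 1, 1]]^T, v_2 = [[1, 4, 0]]^T

We seek v_1 ∈ ker((A + 3I)^2) \ ker(A + 3I), then set v_{i+1} = (A + 3I) v_i.

One such chain is v_1 = [[0, 1, 1]]^T, v_2 = [[1, 4, 0]]^T. Check: (A + 3I) v_2 = [[0, 0, 0]]^T = 0.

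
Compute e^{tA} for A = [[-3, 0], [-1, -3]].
e^{tA} = [[e^{-3*t}, 0], [-t*e^{-3*t}, e^{-3*t}]]

A has Jordan form J = [[-3, 1], [0, -3]] with A = PJP^{-1}, so e^{tA} = P e^{tJ} P^{-1}.

For a Jordan block J_k(λ), e^{tJ_k(λ)} = e^{λt} · (I + tN + t^2 N^2/2! + ... + t^{k-1} N^{k-1}/(k-1)!) where N is the nilpotent superdiagonal part.

Assembling the blocks and conjugating back gives the entries of e^{tA} as shown above.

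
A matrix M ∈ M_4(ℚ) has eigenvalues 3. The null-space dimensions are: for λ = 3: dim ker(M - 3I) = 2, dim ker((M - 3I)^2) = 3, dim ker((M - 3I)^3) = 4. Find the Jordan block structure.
Jordan blocks: (3, 3), (3, 1)

λ = 3: successive nullity increments [2, 1, 1] count blocks of size ≥ k; block sizes are [3, 1].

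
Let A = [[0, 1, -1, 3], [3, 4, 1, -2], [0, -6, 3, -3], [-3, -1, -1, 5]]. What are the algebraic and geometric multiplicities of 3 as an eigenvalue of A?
algebraic multiplicity 4, geometric multiplicity 2

The characteristic polynomial is (x - 3)^4, so the factor x - 3 appears with exponent 4: the algebraic multiplicity is 4.

rank(A - 3I) = 2, so the eigenspace has dimension 4 - 2 = 2: the geometric multiplicity is 2.

Since 2 < 4, A is not diagonalizable.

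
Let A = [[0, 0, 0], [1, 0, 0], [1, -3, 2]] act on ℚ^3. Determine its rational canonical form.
The invariant factors of A (the non-unit diagonal entries of the Smith normal form of xI - A over ℚ[x]) are x^2(x - 2), each dividing the next. The characteristic polynomial is their product, x^2(x - 2).

The rational canonical form is the block-diagonal matrix of companion matrices C(f_i):
R = [[0, 0, 0], [1, 0, 0], [0, 1, 2]].

R = [[0, 0, 0], [1, 0, 0], [0, 1, 2]]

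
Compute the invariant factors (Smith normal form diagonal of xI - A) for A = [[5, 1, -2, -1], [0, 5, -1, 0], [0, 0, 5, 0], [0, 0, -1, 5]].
The Jordan structure of A has elementary divisors (x - 5)^2, (x - 5)^2. Arranging the block sizes at each eigenvalue in decreasing order and taking row products gives the invariant factors.

Invariant factors (smallest first, each dividing the next): (x - 5)^2, (x - 5)^2.

Check: the last factor (x - 5)^2 is the minimal polynomial, and the product (x - 5)^4 is the characteristic polynomial.

(x - 5)^2, (x - 5)^2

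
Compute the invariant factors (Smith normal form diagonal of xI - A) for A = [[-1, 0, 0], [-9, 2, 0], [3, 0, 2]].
x - 2, (x - 2)(x + 1)

The Jordan structure of A has elementary divisors (x + 1), (x - 2), (x - 2). Arranging the block sizes at each eigenvalue in decreasing order and taking row products gives the invariant factors.

Invariant factors (smallest first, each dividing the next): x - 2, (x - 2)(x + 1).

Check: the last factor (x - 2)(x + 1) is the minimal polynomial, and the product (x - 2)^2(x + 1) is the characteristic polynomial.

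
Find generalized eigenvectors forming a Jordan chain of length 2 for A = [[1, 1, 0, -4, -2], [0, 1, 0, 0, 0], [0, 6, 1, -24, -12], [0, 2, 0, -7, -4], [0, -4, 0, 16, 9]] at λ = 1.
v_1 = [[0, 1, -2, 0, 0]]^T, v_2 = [[1, 0, 6, 2, -4]]^T

We seek v_1 ∈ ker((A - I)^2) \ ker(A - I), then set v_{i+1} = (A - I) v_i.

One such chain is v_1 = [[0, 1, -2, 0, 0]]^T, v_2 = [[1, 0, 6, 2, -4]]^T. Check: (A - I) v_2 = [[0, 0, 0, 0, 0]]^T = 0.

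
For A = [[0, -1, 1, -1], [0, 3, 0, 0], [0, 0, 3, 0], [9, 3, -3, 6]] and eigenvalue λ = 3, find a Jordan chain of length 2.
We seek v_1 ∈ ker((A - 3I)^2) \ ker(A - 3I), then set v_{i+1} = (A - 3I) v_i.

One such chain is v_1 = [[0, 1, -1, -1]]^T, v_2 = [[-1, 0, 0, 3]]^T. Check: (A - 3I) v_2 = [[0, 0, 0, 0]]^T = 0.

v_1 = [[0, 1, -1, -1]]^T, v_2 = [[-1, 0, 0, 3]]^T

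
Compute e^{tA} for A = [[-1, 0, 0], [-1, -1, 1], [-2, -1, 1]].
e^{tA} = [[e^{-t}, 0, 0], [-t, 1 - t, t], [-t - 1 + e^{-t}, -t, t + 1]]

A has Jordan form J = [[-1, 0, 0], [0, 0, 1], [0, 0, 0]] with A = PJP^{-1}, so e^{tA} = P e^{tJ} P^{-1}.

For a Jordan block J_k(λ), e^{tJ_k(λ)} = e^{λt} · (I + tN + t^2 N^2/2! + ... + t^{k-1} N^{k-1}/(k-1)!) where N is the nilpotent superdiagonal part.

Assembling the blocks and conjugating back gives the entries of e^{tA} as shown above.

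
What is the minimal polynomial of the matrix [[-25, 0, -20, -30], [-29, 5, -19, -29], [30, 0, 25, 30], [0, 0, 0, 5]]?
m_A(x) = (x - 5)^2(x + 5)

The characteristic polynomial factors as (x - 5)^3(x + 5). The minimal polynomial is ∏(x - λ)^{k_λ} where k_λ is the size of the largest Jordan block at λ.

For λ = -5: rank(A + 5I) = 3, and the largest Jordan block has size 1 (the smallest k with rank((A + 5I)^k) = rank((A + 5I)^(k+1))).
For λ = 5: rank(A - 5I) = 2, and the largest Jordan block has size 2 (the smallest k with rank((A - 5I)^k) = rank((A - 5I)^(k+1))).

So m_A(x) = (x - 5)^2(x + 5).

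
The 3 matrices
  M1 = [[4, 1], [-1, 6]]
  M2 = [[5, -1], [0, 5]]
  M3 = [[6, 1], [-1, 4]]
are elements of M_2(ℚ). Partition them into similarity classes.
Characteristic polynomials: χ_{M1} = (x - 5)^2, χ_{M2} = (x - 5)^2, χ_{M3} = (x - 5)^2.

{M1, M2, M3}: invariant factors (x - 5)^2.

Matrices are similar if and only if their invariant-factor lists agree; the partition into similarity classes is {M1, M2, M3}.

1 class: {M1, M2, M3}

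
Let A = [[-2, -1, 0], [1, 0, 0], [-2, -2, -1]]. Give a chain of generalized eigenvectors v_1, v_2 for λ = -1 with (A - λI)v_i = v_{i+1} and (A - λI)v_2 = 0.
v_1 = [[1, 0, 0]]^T, v_2 = [[-1, 1, -2]]^T

We seek v_1 ∈ ker((A + I)^2) \ ker(A + I), then set v_{i+1} = (A + I) v_i.

One such chain is v_1 = [[1, 0, 0]]^T, v_2 = [[-1, 1, -2]]^T. Check: (A + I) v_2 = [[0, 0, 0]]^T = 0.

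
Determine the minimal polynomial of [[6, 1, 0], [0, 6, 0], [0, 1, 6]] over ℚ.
m_A(x) = (x - 6)^2

The characteristic polynomial factors as (x - 6)^3. The minimal polynomial is ∏(x - λ)^{k_λ} where k_λ is the size of the largest Jordan block at λ.

For λ = 6: rank(A - 6I) = 1, and the largest Jordan block has size 2 (the smallest k with rank((A - 6I)^k) = rank((A - 6I)^(k+1))).

So m_A(x) = (x - 6)^2.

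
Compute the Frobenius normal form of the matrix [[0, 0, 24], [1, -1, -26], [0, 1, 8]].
The invariant factors of A (the non-unit diagonal entries of the Smith normal form of xI - A over ℚ[x]) are (x - 4)(x^2 - 3x + 6), each dividing the next. The characteristic polynomial is their product, (x - 4)(x^2 - 3x + 6).

The rational canonical form is the block-diagonal matrix of companion matrices C(f_i):
R = [[0, 0, 24], [1, 0, -18], [0, 1, 7]].

Note the characteristic polynomial does not split into linear factors over ℚ, so A has no Jordan form over ℚ; the rational canonical form exists over any field.

R = [[0, 0, 24], [1, 0, -18], [0, 1, 7]]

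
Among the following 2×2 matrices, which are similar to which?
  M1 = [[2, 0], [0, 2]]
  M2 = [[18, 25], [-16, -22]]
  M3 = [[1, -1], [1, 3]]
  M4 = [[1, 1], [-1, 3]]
3 classes: {M1}, {M2}, {M3, M4}

Characteristic polynomials: χ_{M1} = (x - 2)^2, χ_{M2} = (x + 2)^2, χ_{M3} = (x - 2)^2, χ_{M4} = (x - 2)^2.

{M1}: invariant factors x - 2, x - 2.

{M2}: invariant factors (x + 2)^2.

{M3, M4}: invariant factors (x - 2)^2.

Matrices are similar if and only if their invariant-factor lists agree; the partition into similarity classes is {M1}, {M2}, {M3, M4}.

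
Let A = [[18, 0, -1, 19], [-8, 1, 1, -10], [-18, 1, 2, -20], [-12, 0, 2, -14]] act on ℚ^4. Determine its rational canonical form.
R = [[0, 0, 0, 24], [1, 0, 0, -10], [0, 1, 0, -11], [0, 0, 1, 7]]

The invariant factors of A (the non-unit diagonal entries of the Smith normal form of xI - A over ℚ[x]) are (x - 4)(x - 2)(x^2 - x - 3), each dividing the next. The characteristic polynomial is their product, (x - 4)(x - 2)(x^2 - x - 3).

The rational canonical form is the block-diagonal matrix of companion matrices C(f_i):
R = [[0, 0, 0, 24], [1, 0, 0, -10], [0, 1, 0, -11], [0, 0, 1, 7]].

Note the characteristic polynomial does not split into linear factors over ℚ, so A has no Jordan form over ℚ; the rational canonical form exists over any field.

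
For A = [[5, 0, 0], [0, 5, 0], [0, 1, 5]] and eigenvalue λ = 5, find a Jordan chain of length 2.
v_1 = [[0, 1, 0]]^T, v_2 = [[0, 0, 1]]^T

We seek v_1 ∈ ker((A - 5I)^2) \ ker(A - 5I), then set v_{i+1} = (A - 5I) v_i.

One such chain is v_1 = [[0, 1, 0]]^T, v_2 = [[0, 0, 1]]^T. Check: (A - 5I) v_2 = [[0, 0, 0]]^T = 0.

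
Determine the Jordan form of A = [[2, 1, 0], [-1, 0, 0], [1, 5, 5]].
J = [[1, 1, 0], [0, 1, 0], [0, 0, 5]]

The characteristic polynomial is det(xI - A) = (x - 5)(x - 1)^2, so the eigenvalues are 1 (algebraic multiplicity 2), 5 (algebraic multiplicity 1).

For λ = 1: rank(A - I) = 2, rank((A - I)^2) = 1. The eigenspace has dimension 3 - 2 = 1, so there is 1 Jordan block; the rank sequence gives block sizes [2].

For λ = 5: algebraic multiplicity 1 gives one 1×1 block.

Assembling the blocks gives the Jordan form J above.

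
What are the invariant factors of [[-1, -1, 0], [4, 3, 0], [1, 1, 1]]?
(x - 1)^3

The Jordan structure of A has elementary divisors (x - 1)^3. Arranging the block sizes at each eigenvalue in decreasing order and taking row products gives the invariant factors.

Invariant factors (smallest first, each dividing the next): (x - 1)^3.

Check: the last factor (x - 1)^3 is the minimal polynomial, and the product (x - 1)^3 is the characteristic polynomial.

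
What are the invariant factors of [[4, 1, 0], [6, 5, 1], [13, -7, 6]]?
The Jordan structure of A has elementary divisors (x - 5)^3. Arranging the block sizes at each eigenvalue in decreasing order and taking row products gives the invariant factors.

Invariant factors (smallest first, each dividing the next): (x - 5)^3.

Check: the last factor (x - 5)^3 is the minimal polynomial, and the product (x - 5)^3 is the characteristic polynomial.

(x - 5)^3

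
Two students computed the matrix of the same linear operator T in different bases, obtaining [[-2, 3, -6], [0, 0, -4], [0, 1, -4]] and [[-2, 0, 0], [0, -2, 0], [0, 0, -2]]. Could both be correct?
Both have characteristic polynomial (x + 2)^3, but the minimal polynomial of A is (x + 2)^2 while the minimal polynomial of B is x + 2. The minimal polynomial is a similarity invariant, so A and B are not similar.

No.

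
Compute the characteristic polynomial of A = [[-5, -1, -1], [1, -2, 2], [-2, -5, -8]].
χ_A(x) = (x + 5)^3

xI - A = [[x + 5, 1, 1], [-1, x + 2, -2], [2, 5, x + 8]].

Expanding det(xI - A) along the first row:
det(xI - A) = + (x + 5)·det([[x + 2, -2], [5, x + 8]]) - (1)·det([[-1, -2], [2, x + 8]]) + (1)·det([[-1, x + 2], [2, 5]]).

Evaluating gives χ_A(x) = x^3 + 15x^2 + 75x + 125 = (x + 5)^3.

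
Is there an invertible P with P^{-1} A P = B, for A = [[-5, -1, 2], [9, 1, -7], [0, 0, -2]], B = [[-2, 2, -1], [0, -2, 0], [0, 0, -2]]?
Both have characteristic polynomial (x + 2)^3, but the minimal polynomial of A is (x + 2)^3 while the minimal polynomial of B is (x + 2)^2. The minimal polynomial is a similarity invariant, so A and B are not similar.

No.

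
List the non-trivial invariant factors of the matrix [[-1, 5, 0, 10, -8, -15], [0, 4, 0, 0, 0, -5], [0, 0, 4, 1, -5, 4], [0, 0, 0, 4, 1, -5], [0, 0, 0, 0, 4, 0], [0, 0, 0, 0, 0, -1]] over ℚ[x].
(x - 4)(x + 1), (x - 4)^3(x + 1)

The Jordan structure of A has elementary divisors (x + 1), (x + 1), (x - 4)^3, (x - 4). Arranging the block sizes at each eigenvalue in decreasing order and taking row products gives the invariant factors.

Invariant factors (smallest first, each dividing the next): (x - 4)(x + 1), (x - 4)^3(x + 1).

Check: the last factor (x - 4)^3(x + 1) is the minimal polynomial, and the product (x - 4)^4(x + 1)^2 is the characteristic polynomial.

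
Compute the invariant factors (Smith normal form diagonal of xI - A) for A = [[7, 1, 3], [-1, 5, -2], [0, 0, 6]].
(x - 6)^3

The Jordan structure of A has elementary divisors (x - 6)^3. Arranging the block sizes at each eigenvalue in decreasing order and taking row products gives the invariant factors.

Invariant factors (smallest first, each dividing the next): (x - 6)^3.

Check: the last factor (x - 6)^3 is the minimal polynomial, and the product (x - 6)^3 is the characteristic polynomial.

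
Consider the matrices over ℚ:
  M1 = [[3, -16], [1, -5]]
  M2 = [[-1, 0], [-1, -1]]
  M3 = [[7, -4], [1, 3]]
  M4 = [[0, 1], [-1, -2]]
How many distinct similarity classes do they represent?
Characteristic polynomials: χ_{M1} = (x + 1)^2, χ_{M2} = (x + 1)^2, χ_{M3} = (x - 5)^2, χ_{M4} = (x + 1)^2.

{M1, M2, M4}: invariant factors (x + 1)^2.

{M3}: invariant factors (x - 5)^2.

Matrices are similar if and only if their invariant-factor lists agree; the partition into similarity classes is {M1, M2, M4}, {M3}.

2 classes: {M1, M2, M4}, {M3}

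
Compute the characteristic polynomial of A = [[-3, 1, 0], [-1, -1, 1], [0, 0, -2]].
xI - A = [[x + 3, -1, 0], [1, x + 1, -1], [0, 0, x + 2]].

Expanding det(xI - A) along the first row:
det(xI - A) = + (x + 3)·det([[x + 1, -1], [0, x + 2]]) - (-1)·det([[1, -1], [0, x + 2]]) + (0)·det([[1, x + 1], [0, 0]]).

Evaluating gives χ_A(x) = x^3 + 6x^2 + 12x + 8 = (x + 2)^3.

χ_A(x) = (x + 2)^3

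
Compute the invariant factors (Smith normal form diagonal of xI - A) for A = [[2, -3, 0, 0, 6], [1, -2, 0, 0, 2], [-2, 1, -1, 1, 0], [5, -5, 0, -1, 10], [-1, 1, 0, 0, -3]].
The Jordan structure of A has elementary divisors (x + 1)^2, (x + 1)^2, (x + 1). Arranging the block sizes at each eigenvalue in decreasing order and taking row products gives the invariant factors.

Invariant factors (smallest first, each dividing the next): x + 1, (x + 1)^2, (x + 1)^2.

Check: the last factor (x + 1)^2 is the minimal polynomial, and the product (x + 1)^5 is the characteristic polynomial.

x + 1, (x + 1)^2, (x + 1)^2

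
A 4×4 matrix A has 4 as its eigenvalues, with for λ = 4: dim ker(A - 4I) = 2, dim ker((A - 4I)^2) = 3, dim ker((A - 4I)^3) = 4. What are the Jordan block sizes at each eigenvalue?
Jordan blocks: (4, 3), (4, 1)

λ = 4: successive nullity increments [2, 1, 1] count blocks of size ≥ k; block sizes are [3, 1].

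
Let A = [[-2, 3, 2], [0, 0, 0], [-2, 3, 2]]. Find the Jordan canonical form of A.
The characteristic polynomial is det(xI - A) = x^3, so the eigenvalues are 0 (algebraic multiplicity 3).

For λ = 0: rank(A) = 1, rank(A^2) = 0. The eigenspace has dimension 3 - 1 = 2, so there are 2 Jordan blocks; the rank sequence gives block sizes [2, 1].

Assembling the blocks gives the Jordan form J above.

J = [[0, 1, 0], [0, 0, 0], [0, 0, 0]]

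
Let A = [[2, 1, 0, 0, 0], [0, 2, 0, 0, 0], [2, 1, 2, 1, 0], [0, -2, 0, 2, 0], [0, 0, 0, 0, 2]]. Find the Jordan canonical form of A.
The characteristic polynomial is det(xI - A) = (x - 2)^5, so the eigenvalues are 2 (algebraic multiplicity 5).

For λ = 2: rank(A - 2I) = 2, rank((A - 2I)^2) = 0. The eigenspace has dimension 5 - 2 = 3, so there are 3 Jordan blocks; the rank sequence gives block sizes [2, 2, 1].

Assembling the blocks gives the Jordan form J above.

J = [[2, 1, 0, 0, 0], [0, 2, 0, 0, 0], [0, 0, 2, 1, 0], [0, 0, 0, 2, 0], [0, 0, 0, 0, 2]]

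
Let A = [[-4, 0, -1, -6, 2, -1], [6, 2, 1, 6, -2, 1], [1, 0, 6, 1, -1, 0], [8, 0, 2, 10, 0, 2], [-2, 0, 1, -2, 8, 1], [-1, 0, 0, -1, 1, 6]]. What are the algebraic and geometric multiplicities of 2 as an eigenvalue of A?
algebraic multiplicity 2, geometric multiplicity 2

The characteristic polynomial is (x - 6)^4(x - 2)^2, so the factor x - 2 appears with exponent 2: the algebraic multiplicity is 2.

rank(A - 2I) = 4, so the eigenspace has dimension 6 - 4 = 2: the geometric multiplicity is 2.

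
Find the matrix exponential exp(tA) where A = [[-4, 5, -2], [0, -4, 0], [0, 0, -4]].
A has Jordan form J = [[-4, 1, 0], [0, -4, 0], [0, 0, -4]] with A = PJP^{-1}, so e^{tA} = P e^{tJ} P^{-1}.

For a Jordan block J_k(λ), e^{tJ_k(λ)} = e^{λt} · (I + tN + t^2 N^2/2! + ... + t^{k-1} N^{k-1}/(k-1)!) where N is the nilpotent superdiagonal part.

Assembling the blocks and conjugating back gives the entries of e^{tA} as shown above.

e^{tA} = [[e^{-4*t}, 5*t*e^{-4*t}, -2*t*e^{-4*t}], [0, e^{-4*t}, 0], [0, 0, e^{-4*t}]]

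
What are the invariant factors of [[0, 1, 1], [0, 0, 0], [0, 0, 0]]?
The Jordan structure of A has elementary divisors x^2, x. Arranging the block sizes at each eigenvalue in decreasing order and taking row products gives the invariant factors.

Invariant factors (smallest first, each dividing the next): x, x^2.

Check: the last factor x^2 is the minimal polynomial, and the product x^3 is the characteristic polynomial.

x, x^2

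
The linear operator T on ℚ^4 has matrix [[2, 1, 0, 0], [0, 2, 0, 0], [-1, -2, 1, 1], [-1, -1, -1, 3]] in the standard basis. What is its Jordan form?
J = [[2, 1, 0, 0], [0, 2, 0, 0], [0, 0, 2, 1], [0, 0, 0, 2]]

The characteristic polynomial is det(xI - A) = (x - 2)^4, so the eigenvalues are 2 (algebraic multiplicity 4).

For λ = 2: rank(A - 2I) = 2, rank((A - 2I)^2) = 0. The eigenspace has dimension 4 - 2 = 2, so there are 2 Jordan blocks; the rank sequence gives block sizes [2, 2].

Assembling the blocks gives the Jordan form J above.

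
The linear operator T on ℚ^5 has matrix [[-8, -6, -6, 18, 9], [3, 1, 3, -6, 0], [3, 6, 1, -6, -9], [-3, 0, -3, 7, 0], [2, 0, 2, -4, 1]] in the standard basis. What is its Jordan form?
J = [[-2, 0, 0, 0, 0], [0, 1, 1, 0, 0], [0, 0, 1, 0, 0], [0, 0, 0, 1, 0], [0, 0, 0, 0, 1]]

The characteristic polynomial is det(xI - A) = (x - 1)^4(x + 2), so the eigenvalues are -2 (algebraic multiplicity 1), 1 (algebraic multiplicity 4).

For λ = -2: algebraic multiplicity 1 gives one 1×1 block.

For λ = 1: rank(A - I) = 2, rank((A - I)^2) = 1. The eigenspace has dimension 5 - 2 = 3, so there are 3 Jordan blocks; the rank sequence gives block sizes [2, 1, 1].

Assembling the blocks gives the Jordan form J above.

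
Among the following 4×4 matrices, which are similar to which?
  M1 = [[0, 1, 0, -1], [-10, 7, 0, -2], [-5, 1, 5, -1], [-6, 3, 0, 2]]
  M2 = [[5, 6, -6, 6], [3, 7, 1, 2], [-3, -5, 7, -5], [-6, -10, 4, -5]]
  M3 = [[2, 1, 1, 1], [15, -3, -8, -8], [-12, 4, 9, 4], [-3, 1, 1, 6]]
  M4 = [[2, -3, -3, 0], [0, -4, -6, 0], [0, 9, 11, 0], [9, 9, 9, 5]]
Characteristic polynomials: χ_{M1} = (x - 5)^2(x - 2)^2, χ_{M2} = (x - 5)^2(x - 2)^2, χ_{M3} = (x - 5)^2(x - 2)^2, χ_{M4} = (x - 5)^2(x - 2)^2.

{M1, M2, M3}: invariant factors x - 5, (x - 5)(x - 2)^2.

{M4}: invariant factors (x - 5)(x - 2), (x - 5)(x - 2).

Matrices are similar if and only if their invariant-factor lists agree; the partition into similarity classes is {M1, M2, M3}, {M4}.

2 classes: {M1, M2, M3}, {M4}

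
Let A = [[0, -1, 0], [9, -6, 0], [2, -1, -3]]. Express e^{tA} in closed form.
A has Jordan form J = [[-3, 1, 0], [0, -3, 1], [0, 0, -3]] with A = PJP^{-1}, so e^{tA} = P e^{tJ} P^{-1}.

For a Jordan block J_k(λ), e^{tJ_k(λ)} = e^{λt} · (I + tN + t^2 N^2/2! + ... + t^{k-1} N^{k-1}/(k-1)!) where N is the nilpotent superdiagonal part.

Assembling the blocks and conjugating back gives the entries of e^{tA} as shown above.

e^{tA} = [[(3*t + 1)*e^{-3*t}, -t*e^{-3*t}, 0], [9*t*e^{-3*t}, (1 - 3*t)*e^{-3*t}, 0], [t*(4 - 3*t)*e^{-3*t}/2, t*(t - 2)*e^{-3*t}/2, e^{-3*t}]]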